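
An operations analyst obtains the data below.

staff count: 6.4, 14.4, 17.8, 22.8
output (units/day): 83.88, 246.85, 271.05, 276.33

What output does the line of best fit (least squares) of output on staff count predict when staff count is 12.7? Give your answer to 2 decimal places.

n = 4, Σx = 61.4, Σy = 878.11, Σxy = 15216.486, Σx² = 1085
Sxx = Σx² − (Σx)²/n = 1085 − 942.49 = 142.51
Sxy = Σxy − (Σx)(Σy)/n = 15216.486 − 13478.9885 = 1737.4975
b = Sxy/Sxx = 1737.4975/142.51 = 12.192109
a = ȳ − b·x̄ = 219.5275 − 12.192109·15.35 = 32.378622
ŷ(12.7) = a + b·12.7 = 32.378622 + 12.192109·12.7 = 187.218410

187.22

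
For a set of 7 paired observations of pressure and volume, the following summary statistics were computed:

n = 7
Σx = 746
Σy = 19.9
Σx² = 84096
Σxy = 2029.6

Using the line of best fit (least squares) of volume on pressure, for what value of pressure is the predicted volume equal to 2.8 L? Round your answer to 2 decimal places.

108.73

Sxx = Σx² − (Σx)²/n = 84096 − 79502.285714 = 4593.714286
Sxy = Σxy − (Σx)(Σy)/n = 2029.6 − 2120.771429 = -91.171429
b = Sxy/Sxx = -91.171429/4593.714286 = -0.019847
a = ȳ − b·x̄ = 2.842857 − (-0.019847)·106.571429 = 4.957980
Set a + b·x = 2.8: x = (2.8 − 4.957980) / (-0.019847) = 108.730805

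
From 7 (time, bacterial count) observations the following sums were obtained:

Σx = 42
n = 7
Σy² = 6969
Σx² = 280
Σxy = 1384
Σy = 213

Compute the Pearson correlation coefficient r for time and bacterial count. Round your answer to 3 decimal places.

0.907

Sxx = Σx² − (Σx)²/n = 280 − 252 = 28
Sxy = Σxy − (Σx)(Σy)/n = 1384 − 1278 = 106
Syy = Σy² − (Σy)²/n = 6969 − 6481.285714 = 487.714286
r = Sxy/√(Sxx·Syy) = 106/√(13656) = 106/116.858889 = 0.907077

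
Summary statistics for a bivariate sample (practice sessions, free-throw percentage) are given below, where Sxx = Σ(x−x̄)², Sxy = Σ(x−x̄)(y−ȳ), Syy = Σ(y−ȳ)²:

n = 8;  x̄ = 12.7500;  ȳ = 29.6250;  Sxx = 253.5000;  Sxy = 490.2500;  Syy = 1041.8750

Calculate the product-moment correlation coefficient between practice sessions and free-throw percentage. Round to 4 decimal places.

r = Sxy/√(Sxx·Syy) = 490.25/√(264115.3125) = 490.25/513.921504 = 0.953939

0.9539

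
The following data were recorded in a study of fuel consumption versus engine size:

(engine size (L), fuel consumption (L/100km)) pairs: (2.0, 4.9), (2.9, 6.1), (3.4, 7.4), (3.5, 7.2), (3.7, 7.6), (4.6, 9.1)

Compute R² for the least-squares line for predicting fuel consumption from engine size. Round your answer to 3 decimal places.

0.987

n = 6, Σx = 20.1, Σy = 42.3, Σxy = 147.83, Σx² = 71.07, Σy² = 308.39
Sxx = Σx² − (Σx)²/n = 71.07 − 67.335 = 3.735
Sxy = Σxy − (Σx)(Σy)/n = 147.83 − 141.705 = 6.125
Syy = Σy² − (Σy)²/n = 308.39 − 298.215 = 10.175
R² = Sxy²/(Sxx·Syy) = (6.125)²/(3.735·10.175) = 0.987159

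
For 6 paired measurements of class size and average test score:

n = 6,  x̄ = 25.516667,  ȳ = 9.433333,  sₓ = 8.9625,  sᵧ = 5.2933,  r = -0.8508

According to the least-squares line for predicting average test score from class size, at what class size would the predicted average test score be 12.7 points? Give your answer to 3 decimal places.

b = r · sᵧ/sₓ = -0.8508 · 5.2933/8.9625 = -0.502487
a = ȳ − b·x̄ = 9.433333 − (-0.502487)·25.516667 = 22.255126
Set a + b·x = 12.7: x = (12.7 − 22.255126) / (-0.502487) = 19.015669

19.016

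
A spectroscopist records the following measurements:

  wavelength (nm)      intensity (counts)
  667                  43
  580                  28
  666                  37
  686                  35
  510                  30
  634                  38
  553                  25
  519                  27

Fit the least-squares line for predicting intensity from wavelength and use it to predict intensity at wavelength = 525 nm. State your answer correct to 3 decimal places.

n = 8, Σx = 4815, Σy = 263, Σxy = 160803, Σx² = 2932667
Sxx = Σx² − (Σx)²/n = 2932667 − 2898028.125 = 34638.875
Sxy = Σxy − (Σx)(Σy)/n = 160803 − 158293.125 = 2509.875
b = Sxy/Sxx = 2509.875/34638.875 = 0.072458
a = ȳ − b·x̄ = 32.875 − 0.072458·601.875 = -10.735857
ŷ(525) = a + b·525 = -10.735857 + 0.072458·525 = 27.304766

27.305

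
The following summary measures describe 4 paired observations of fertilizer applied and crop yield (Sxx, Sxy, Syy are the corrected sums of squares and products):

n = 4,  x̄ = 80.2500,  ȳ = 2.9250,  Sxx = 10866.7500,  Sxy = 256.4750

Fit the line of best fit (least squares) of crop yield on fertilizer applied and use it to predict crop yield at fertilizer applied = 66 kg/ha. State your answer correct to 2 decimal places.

2.59

b = Sxy/Sxx = 256.475/10866.75 = 0.023602
a = ȳ − b·x̄ = 2.925 − 0.023602·80.25 = 1.030955
ŷ(66) = a + b·66 = 1.030955 + 0.023602·66 = 2.588674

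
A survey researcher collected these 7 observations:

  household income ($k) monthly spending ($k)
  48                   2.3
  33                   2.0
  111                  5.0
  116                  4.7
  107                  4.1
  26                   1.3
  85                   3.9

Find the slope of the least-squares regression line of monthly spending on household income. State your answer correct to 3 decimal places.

n = 7, Σx = 526, Σy = 23.3, Σxy = 2080.6, Σx² = 48520
Sxx = Σx² − (Σx)²/n = 48520 − 39525.142857 = 8994.857143
Sxy = Σxy − (Σx)(Σy)/n = 2080.6 − 1750.828571 = 329.771429
b = Sxy/Sxx = 329.771429/8994.857143 = 0.036662

0.037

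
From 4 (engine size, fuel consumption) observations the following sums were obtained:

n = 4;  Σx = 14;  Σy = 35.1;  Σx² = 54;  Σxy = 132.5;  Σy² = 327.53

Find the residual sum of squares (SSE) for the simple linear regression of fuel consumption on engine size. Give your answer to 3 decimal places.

Sxx = Σx² − (Σx)²/n = 54 − 49 = 5
Sxy = Σxy − (Σx)(Σy)/n = 132.5 − 122.85 = 9.65
Syy = Σy² − (Σy)²/n = 327.53 − 308.0025 = 19.5275
b = Sxy/Sxx = 9.65/5 = 1.93
SSE = Syy − b·Sxy = 19.5275 − 1.93·9.65 = 0.903

0.903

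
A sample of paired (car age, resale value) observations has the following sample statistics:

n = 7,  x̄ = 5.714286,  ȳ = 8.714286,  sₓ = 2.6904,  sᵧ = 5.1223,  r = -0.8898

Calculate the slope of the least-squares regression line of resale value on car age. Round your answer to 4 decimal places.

b = r · sᵧ/sₓ = -0.8898 · 5.1223/2.6904 = -1.694106

-1.6941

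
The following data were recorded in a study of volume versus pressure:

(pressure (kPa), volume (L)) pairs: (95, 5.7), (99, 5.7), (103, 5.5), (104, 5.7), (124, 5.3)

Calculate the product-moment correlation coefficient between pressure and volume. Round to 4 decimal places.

n = 5, Σx = 525, Σy = 27.9, Σxy = 2922.3, Σx² = 55627, Σy² = 155.81
Sxx = Σx² − (Σx)²/n = 55627 − 55125 = 502
Sxy = Σxy − (Σx)(Σy)/n = 2922.3 − 2929.5 = -7.2
Syy = Σy² − (Σy)²/n = 155.81 − 155.682 = 0.128
r = Sxy/√(Sxx·Syy) = -7.2/√(64.256) = -7.2/8.015984 = -0.898205

-0.8982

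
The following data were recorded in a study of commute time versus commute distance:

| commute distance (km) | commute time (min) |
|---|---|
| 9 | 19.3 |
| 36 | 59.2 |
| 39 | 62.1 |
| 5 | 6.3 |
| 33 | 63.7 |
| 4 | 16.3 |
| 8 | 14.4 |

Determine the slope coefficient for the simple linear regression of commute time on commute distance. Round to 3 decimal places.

1.586

n = 7, Σx = 134, Σy = 241.3, Σxy = 7040.8, Σx² = 4092
Sxx = Σx² − (Σx)²/n = 4092 − 2565.142857 = 1526.857143
Sxy = Σxy − (Σx)(Σy)/n = 7040.8 − 4619.171429 = 2421.628571
b = Sxy/Sxx = 2421.628571/1526.857143 = 1.586022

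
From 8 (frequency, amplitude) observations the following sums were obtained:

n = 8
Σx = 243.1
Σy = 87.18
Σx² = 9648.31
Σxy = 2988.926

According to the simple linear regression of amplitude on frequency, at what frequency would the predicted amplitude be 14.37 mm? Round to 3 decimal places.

53.498

Sxx = Σx² − (Σx)²/n = 9648.31 − 7387.20125 = 2261.10875
Sxy = Σxy − (Σx)(Σy)/n = 2988.926 − 2649.18225 = 339.74375
b = Sxy/Sxx = 339.74375/2261.10875 = 0.150255
a = ȳ − b·x̄ = 10.8975 − 0.150255·30.3875 = 6.331615
Set a + b·x = 14.37: x = (14.37 − 6.331615) / 0.150255 = 53.498154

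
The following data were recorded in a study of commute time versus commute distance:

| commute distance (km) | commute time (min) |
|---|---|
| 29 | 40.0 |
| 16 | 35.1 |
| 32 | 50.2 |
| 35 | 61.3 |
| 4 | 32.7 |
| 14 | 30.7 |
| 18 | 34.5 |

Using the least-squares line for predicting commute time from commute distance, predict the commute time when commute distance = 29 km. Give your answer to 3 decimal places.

47.322

n = 7, Σx = 148, Σy = 284.5, Σxy = 6655.1, Σx² = 3882
Sxx = Σx² − (Σx)²/n = 3882 − 3129.142857 = 752.857143
Sxy = Σxy − (Σx)(Σy)/n = 6655.1 − 6015.142857 = 639.957143
b = Sxy/Sxx = 639.957143/752.857143 = 0.850038
a = ȳ − b·x̄ = 40.642857 − 0.850038·21.142857 = 22.670626
ŷ(29) = a + b·29 = 22.670626 + 0.850038·29 = 47.321727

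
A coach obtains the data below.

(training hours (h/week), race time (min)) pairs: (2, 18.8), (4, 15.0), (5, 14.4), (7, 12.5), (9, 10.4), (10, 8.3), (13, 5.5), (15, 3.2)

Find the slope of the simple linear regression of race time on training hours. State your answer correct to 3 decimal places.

-1.154

n = 8, Σx = 65, Σy = 88.1, Σxy = 553.2, Σx² = 669
Sxx = Σx² − (Σx)²/n = 669 − 528.125 = 140.875
Sxy = Σxy − (Σx)(Σy)/n = 553.2 − 715.8125 = -162.6125
b = Sxy/Sxx = -162.6125/140.875 = -1.154303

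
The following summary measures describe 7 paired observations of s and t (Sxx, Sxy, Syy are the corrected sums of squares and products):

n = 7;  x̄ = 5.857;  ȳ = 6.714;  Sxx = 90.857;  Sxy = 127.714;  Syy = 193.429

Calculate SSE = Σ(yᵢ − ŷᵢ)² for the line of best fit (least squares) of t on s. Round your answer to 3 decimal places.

13.907

b = Sxy/Sxx = 127.714/90.857 = 1.405659
SSE = Syy − b·Sxy = 193.429 − 1.405659·127.714 = 13.906610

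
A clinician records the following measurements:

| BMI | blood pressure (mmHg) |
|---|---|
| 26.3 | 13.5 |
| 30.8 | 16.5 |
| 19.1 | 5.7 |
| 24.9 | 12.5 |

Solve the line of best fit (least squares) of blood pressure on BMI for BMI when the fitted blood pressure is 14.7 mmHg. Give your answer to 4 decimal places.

n = 4, Σx = 101.1, Σy = 48.2, Σxy = 1283.37, Σx² = 2625.15
Sxx = Σx² − (Σx)²/n = 2625.15 − 2555.3025 = 69.8475
Sxy = Σxy − (Σx)(Σy)/n = 1283.37 − 1218.255 = 65.115
b = Sxy/Sxx = 65.115/69.8475 = 0.932245
a = ȳ − b·x̄ = 12.05 − 0.932245·25.275 = -11.512499
Set a + b·x = 14.7: x = (14.7 − (-11.512499)) / 0.932245 = 28.117600

28.1176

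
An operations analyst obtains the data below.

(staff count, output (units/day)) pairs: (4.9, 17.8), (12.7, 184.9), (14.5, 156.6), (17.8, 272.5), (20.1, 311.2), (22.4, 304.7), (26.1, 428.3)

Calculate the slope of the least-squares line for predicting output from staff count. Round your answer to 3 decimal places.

n = 7, Σx = 118.5, Σy = 1676, Σxy = 33815.68, Σx² = 2299.37
Sxx = Σx² − (Σx)²/n = 2299.37 − 2006.035714 = 293.334286
Sxy = Σxy − (Σx)(Σy)/n = 33815.68 − 28372.285714 = 5443.394286
b = Sxy/Sxx = 5443.394286/293.334286 = 18.556966

18.557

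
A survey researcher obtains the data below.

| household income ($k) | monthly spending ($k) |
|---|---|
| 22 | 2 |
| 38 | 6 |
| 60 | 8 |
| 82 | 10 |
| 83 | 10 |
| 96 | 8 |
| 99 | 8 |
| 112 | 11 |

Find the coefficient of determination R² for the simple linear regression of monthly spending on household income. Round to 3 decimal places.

n = 8, Σx = 592, Σy = 63, Σxy = 5194, Σx² = 50702, Σy² = 553
Sxx = Σx² − (Σx)²/n = 50702 − 43808 = 6894
Sxy = Σxy − (Σx)(Σy)/n = 5194 − 4662 = 532
Syy = Σy² − (Σy)²/n = 553 − 496.125 = 56.875
R² = Sxy²/(Sxx·Syy) = (532)²/(6894·56.875) = 0.721823

0.722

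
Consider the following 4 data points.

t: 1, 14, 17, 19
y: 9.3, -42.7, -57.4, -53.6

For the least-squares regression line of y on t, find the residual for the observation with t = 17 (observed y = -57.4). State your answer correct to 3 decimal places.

n = 4, Σx = 51, Σy = -144.4, Σxy = -2582.7, Σx² = 847
Sxx = Σx² − (Σx)²/n = 847 − 650.25 = 196.75
Sxy = Σxy − (Σx)(Σy)/n = -2582.7 − (-1841.1) = -741.6
b = Sxy/Sxx = -741.6/196.75 = -3.769250
a = ȳ − b·x̄ = -36.1 − (-3.769250)·12.75 = 11.957942
ŷ(17) = 11.957942 + (-3.769250)·17 = -52.119314
residual = y − ŷ = -57.4 − (-52.119314) = -5.280686

-5.281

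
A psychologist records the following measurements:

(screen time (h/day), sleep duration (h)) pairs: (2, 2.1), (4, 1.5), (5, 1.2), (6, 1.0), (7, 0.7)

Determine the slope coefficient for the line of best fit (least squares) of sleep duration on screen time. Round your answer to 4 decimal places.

n = 5, Σx = 24, Σy = 6.5, Σxy = 27.1, Σx² = 130
Sxx = Σx² − (Σx)²/n = 130 − 115.2 = 14.8
Sxy = Σxy − (Σx)(Σy)/n = 27.1 − 31.2 = -4.1
b = Sxy/Sxx = -4.1/14.8 = -0.277027

-0.2770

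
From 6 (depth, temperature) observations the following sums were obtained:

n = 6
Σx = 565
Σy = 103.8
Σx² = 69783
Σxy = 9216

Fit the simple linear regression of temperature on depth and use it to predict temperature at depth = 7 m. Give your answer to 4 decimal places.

20.2364

Sxx = Σx² − (Σx)²/n = 69783 − 53204.166667 = 16578.833333
Sxy = Σxy − (Σx)(Σy)/n = 9216 − 9774.5 = -558.5
b = Sxy/Sxx = -558.5/16578.833333 = -0.033688
a = ȳ − b·x̄ = 17.3 − (-0.033688)·94.166667 = 20.472243
ŷ(7) = a + b·7 = 20.472243 + (-0.033688)·7 = 20.236430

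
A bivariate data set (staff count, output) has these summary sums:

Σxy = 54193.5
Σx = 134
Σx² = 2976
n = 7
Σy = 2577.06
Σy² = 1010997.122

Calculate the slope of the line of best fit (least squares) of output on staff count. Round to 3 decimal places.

Sxx = Σx² − (Σx)²/n = 2976 − 2565.142857 = 410.857143
Sxy = Σxy − (Σx)(Σy)/n = 54193.5 − 49332.291429 = 4861.208571
b = Sxy/Sxx = 4861.208571/410.857143 = 11.831871

11.832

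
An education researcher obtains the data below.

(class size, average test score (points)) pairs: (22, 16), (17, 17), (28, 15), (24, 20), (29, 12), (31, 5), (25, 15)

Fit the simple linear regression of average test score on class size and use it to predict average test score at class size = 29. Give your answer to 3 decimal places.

n = 7, Σx = 176, Σy = 100, Σxy = 2419, Σx² = 4560
Sxx = Σx² − (Σx)²/n = 4560 − 4425.142857 = 134.857143
Sxy = Σxy − (Σx)(Σy)/n = 2419 − 2514.285714 = -95.285714
b = Sxy/Sxx = -95.285714/134.857143 = -0.706568
a = ȳ − b·x̄ = 14.285714 − (-0.706568)·25.142857 = 32.050847
ŷ(29) = a + b·29 = 32.050847 + (-0.706568)·29 = 11.560381

11.560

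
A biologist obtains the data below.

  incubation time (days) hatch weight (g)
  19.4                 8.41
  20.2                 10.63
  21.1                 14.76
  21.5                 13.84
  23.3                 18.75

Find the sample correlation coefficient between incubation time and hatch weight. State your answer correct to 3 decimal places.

0.978

n = 5, Σx = 105.5, Σy = 66.39, Σxy = 1423.751, Σx² = 2234.75, Σy² = 944.6907
Sxx = Σx² − (Σx)²/n = 2234.75 − 2226.05 = 8.7
Sxy = Σxy − (Σx)(Σy)/n = 1423.751 − 1400.829 = 22.922
Syy = Σy² − (Σy)²/n = 944.6907 − 881.52642 = 63.16428
r = Sxy/√(Sxx·Syy) = 22.922/√(549.529236) = 22.922/23.442040 = 0.977816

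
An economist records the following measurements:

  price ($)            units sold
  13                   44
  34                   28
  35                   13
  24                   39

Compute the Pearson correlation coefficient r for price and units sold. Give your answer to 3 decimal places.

-0.876

n = 4, Σx = 106, Σy = 124, Σxy = 2915, Σx² = 3126, Σy² = 4410
Sxx = Σx² − (Σx)²/n = 3126 − 2809 = 317
Sxy = Σxy − (Σx)(Σy)/n = 2915 − 3286 = -371
Syy = Σy² − (Σy)²/n = 4410 − 3844 = 566
r = Sxy/√(Sxx·Syy) = -371/√(179422) = -371/423.582341 = -0.875863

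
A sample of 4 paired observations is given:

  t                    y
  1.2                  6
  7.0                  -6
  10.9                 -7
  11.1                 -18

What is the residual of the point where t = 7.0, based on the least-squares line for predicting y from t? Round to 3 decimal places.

n = 4, Σx = 30.2, Σy = -25, Σxy = -310.9, Σx² = 292.46
Sxx = Σx² − (Σx)²/n = 292.46 − 228.01 = 64.45
Sxy = Σxy − (Σx)(Σy)/n = -310.9 − (-188.75) = -122.15
b = Sxy/Sxx = -122.15/64.45 = -1.895268
a = ȳ − b·x̄ = -6.25 − (-1.895268)·7.55 = 8.059271
ŷ(7.0) = 8.059271 + (-1.895268)·7 = -5.207603
residual = y − ŷ = -6 − (-5.207603) = -0.792397

-0.792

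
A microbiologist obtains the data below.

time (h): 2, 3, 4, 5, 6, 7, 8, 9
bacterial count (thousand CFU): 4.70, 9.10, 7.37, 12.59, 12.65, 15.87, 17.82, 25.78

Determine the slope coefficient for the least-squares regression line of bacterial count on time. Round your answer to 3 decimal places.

2.580

n = 8, Σx = 44, Σy = 105.88, Σxy = 690.7, Σx² = 284
Sxx = Σx² − (Σx)²/n = 284 − 242 = 42
Sxy = Σxy − (Σx)(Σy)/n = 690.7 − 582.34 = 108.36
b = Sxy/Sxx = 108.36/42 = 2.58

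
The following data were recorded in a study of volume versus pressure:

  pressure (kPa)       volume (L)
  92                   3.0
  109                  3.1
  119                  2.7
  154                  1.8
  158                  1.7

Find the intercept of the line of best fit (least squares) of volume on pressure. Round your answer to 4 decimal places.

n = 5, Σx = 632, Σy = 12.3, Σxy = 1481, Σx² = 83186
Sxx = Σx² − (Σx)²/n = 83186 − 79884.8 = 3301.2
Sxy = Σxy − (Σx)(Σy)/n = 1481 − 1554.72 = -73.72
b = Sxy/Sxx = -73.72/3301.2 = -0.022331
a = ȳ − b·x̄ = 2.46 − (-0.022331)·126.4 = 5.282673

5.2827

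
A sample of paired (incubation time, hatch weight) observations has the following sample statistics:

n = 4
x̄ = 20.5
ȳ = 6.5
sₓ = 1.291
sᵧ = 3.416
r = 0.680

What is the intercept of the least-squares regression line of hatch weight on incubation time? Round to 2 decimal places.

-30.39

b = r · sᵧ/sₓ = 0.68 · 3.416/1.291 = 1.799287
a = ȳ − b·x̄ = 6.5 − 1.799287·20.5 = -30.385391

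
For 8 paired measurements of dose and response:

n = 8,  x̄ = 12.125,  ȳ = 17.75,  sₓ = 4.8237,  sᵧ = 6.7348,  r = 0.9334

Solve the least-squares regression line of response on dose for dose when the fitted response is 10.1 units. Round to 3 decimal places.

6.255

b = r · sᵧ/sₓ = 0.9334 · 6.7348/4.8237 = 1.303203
a = ȳ − b·x̄ = 17.75 − 1.303203·12.125 = 1.948659
Set a + b·x = 10.1: x = (10.1 − 1.948659) / 1.303203 = 6.254850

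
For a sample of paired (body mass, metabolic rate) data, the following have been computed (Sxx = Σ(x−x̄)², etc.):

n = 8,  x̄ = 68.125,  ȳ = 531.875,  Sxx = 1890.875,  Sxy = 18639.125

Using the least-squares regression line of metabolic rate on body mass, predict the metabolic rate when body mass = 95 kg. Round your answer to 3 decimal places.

b = Sxy/Sxx = 18639.125/1890.875 = 9.857407
a = ȳ − b·x̄ = 531.875 − 9.857407·68.125 = -139.660871
ŷ(95) = a + b·95 = -139.660871 + 9.857407·95 = 796.792821

796.793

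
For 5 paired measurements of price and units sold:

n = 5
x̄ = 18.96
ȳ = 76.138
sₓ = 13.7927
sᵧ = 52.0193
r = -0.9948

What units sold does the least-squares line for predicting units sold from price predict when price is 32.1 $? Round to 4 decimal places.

26.8381

b = r · sᵧ/sₓ = -0.9948 · 52.0193/13.7927 = -3.751898
a = ȳ − b·x̄ = 76.138 − (-3.751898)·18.96 = 147.273981
ŷ(32.1) = a + b·32.1 = 147.273981 + (-3.751898)·32.1 = 26.838064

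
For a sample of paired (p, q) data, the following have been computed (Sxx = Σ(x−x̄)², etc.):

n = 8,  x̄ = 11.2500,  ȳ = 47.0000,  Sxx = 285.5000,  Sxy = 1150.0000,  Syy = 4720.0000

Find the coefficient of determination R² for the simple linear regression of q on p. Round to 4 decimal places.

R² = Sxy²/(Sxx·Syy) = (1150)²/(285.5·4720) = 0.981403

0.9814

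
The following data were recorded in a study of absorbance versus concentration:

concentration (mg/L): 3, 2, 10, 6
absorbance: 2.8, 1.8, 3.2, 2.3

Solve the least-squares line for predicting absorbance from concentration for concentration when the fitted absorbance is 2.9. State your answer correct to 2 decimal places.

8.29

n = 4, Σx = 21, Σy = 10.1, Σxy = 57.8, Σx² = 149
Sxx = Σx² − (Σx)²/n = 149 − 110.25 = 38.75
Sxy = Σxy − (Σx)(Σy)/n = 57.8 − 53.025 = 4.775
b = Sxy/Sxx = 4.775/38.75 = 0.123226
a = ȳ − b·x̄ = 2.525 − 0.123226·5.25 = 1.878065
Set a + b·x = 2.9: x = (2.9 − 1.878065) / 0.123226 = 8.293194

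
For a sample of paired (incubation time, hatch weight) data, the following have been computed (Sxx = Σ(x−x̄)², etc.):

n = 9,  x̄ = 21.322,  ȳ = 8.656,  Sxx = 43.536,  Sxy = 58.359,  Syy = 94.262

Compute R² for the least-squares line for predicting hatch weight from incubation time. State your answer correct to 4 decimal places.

0.8299

R² = Sxy²/(Sxx·Syy) = (58.359)²/(43.536·94.262) = 0.829909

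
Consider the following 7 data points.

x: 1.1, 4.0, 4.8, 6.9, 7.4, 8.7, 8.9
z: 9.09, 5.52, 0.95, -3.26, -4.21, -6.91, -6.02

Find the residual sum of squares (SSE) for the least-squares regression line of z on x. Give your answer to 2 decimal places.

n = 7, Σx = 41.8, Σy = -4.84, Σxy = -130.704, Σx² = 297.52, Σy² = 226.3412
Sxx = Σx² − (Σx)²/n = 297.52 − 249.605714 = 47.914286
Sxy = Σxy − (Σx)(Σy)/n = -130.704 − (-28.901714) = -101.802286
Syy = Σy² − (Σy)²/n = 226.3412 − 3.346514 = 222.994686
b = Sxy/Sxx = -101.802286/47.914286 = -2.124675
SSE = Syy − b·Sxy = 222.994686 − (-2.124675)·(-101.802286) = 6.697913

6.70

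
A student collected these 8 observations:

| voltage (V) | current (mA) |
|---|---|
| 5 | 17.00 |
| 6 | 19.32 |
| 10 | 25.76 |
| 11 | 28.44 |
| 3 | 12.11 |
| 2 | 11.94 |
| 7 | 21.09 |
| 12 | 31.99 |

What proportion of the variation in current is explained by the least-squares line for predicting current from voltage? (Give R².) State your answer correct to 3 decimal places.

n = 8, Σx = 56, Σy = 167.65, Σxy = 1363.08, Σx² = 488, Σy² = 3892.0375
Sxx = Σx² − (Σx)²/n = 488 − 392 = 96
Sxy = Σxy − (Σx)(Σy)/n = 1363.08 − 1173.55 = 189.53
Syy = Σy² − (Σy)²/n = 3892.0375 − 3513.315312 = 378.722188
R² = Sxy²/(Sxx·Syy) = (189.53)²/(96·378.722188) = 0.988016

0.988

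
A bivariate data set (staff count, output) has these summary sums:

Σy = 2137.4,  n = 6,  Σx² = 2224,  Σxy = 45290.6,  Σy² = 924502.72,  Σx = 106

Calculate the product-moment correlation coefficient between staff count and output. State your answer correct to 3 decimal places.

0.995

Sxx = Σx² − (Σx)²/n = 2224 − 1872.666667 = 351.333333
Sxy = Σxy − (Σx)(Σy)/n = 45290.6 − 37760.733333 = 7529.866667
Syy = Σy² − (Σy)²/n = 924502.72 − 761413.126667 = 163089.593333
r = Sxy/√(Sxx·Syy) = 7529.866667/√(57298810.457778) = 7529.866667/7569.597774 = 0.994751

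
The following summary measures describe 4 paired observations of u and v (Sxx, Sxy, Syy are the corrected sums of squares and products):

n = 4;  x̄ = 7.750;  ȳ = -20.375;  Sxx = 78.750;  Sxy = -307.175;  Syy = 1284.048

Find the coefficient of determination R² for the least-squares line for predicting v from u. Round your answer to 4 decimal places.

R² = Sxy²/(Sxx·Syy) = (-307.175)²/(78.75·1284.048) = 0.933125

0.9331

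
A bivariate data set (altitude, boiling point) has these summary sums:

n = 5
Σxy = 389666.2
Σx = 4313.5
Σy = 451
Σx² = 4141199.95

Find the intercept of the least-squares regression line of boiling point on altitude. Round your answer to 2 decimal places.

Sxx = Σx² − (Σx)²/n = 4141199.95 − 3721256.45 = 419943.5
Sxy = Σxy − (Σx)(Σy)/n = 389666.2 − 389077.7 = 588.5
b = Sxy/Sxx = 588.5/419943.5 = 0.001401
a = ȳ − b·x̄ = 90.2 − 0.001401·862.7 = 88.991030

88.99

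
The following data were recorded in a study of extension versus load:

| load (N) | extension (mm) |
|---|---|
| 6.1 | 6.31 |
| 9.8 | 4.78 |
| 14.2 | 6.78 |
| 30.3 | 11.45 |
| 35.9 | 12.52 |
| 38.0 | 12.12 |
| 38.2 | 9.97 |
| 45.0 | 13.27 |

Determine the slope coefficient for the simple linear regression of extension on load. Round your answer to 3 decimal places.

0.204

n = 8, Σx = 217.5, Σy = 77.2, Σxy = 2416.578, Σx² = 7470.03
Sxx = Σx² − (Σx)²/n = 7470.03 − 5913.28125 = 1556.74875
Sxy = Σxy − (Σx)(Σy)/n = 2416.578 − 2098.875 = 317.703
b = Sxy/Sxx = 317.703/1556.74875 = 0.204081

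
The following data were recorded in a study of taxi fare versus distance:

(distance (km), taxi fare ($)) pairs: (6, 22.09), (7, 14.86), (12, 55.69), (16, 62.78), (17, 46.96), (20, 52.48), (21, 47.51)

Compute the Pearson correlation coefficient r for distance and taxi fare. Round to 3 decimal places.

0.748

n = 7, Σx = 99, Σy = 302.37, Σxy = 4754.95, Σx² = 1615, Σy² = 14968.0843
Sxx = Σx² − (Σx)²/n = 1615 − 1400.142857 = 214.857143
Sxy = Σxy − (Σx)(Σy)/n = 4754.95 − 4276.375714 = 478.574286
Syy = Σy² − (Σy)²/n = 14968.0843 − 13061.088129 = 1906.996171
r = Sxy/√(Sxx·Syy) = 478.574286/√(409731.748833) = 478.574286/640.102921 = 0.747652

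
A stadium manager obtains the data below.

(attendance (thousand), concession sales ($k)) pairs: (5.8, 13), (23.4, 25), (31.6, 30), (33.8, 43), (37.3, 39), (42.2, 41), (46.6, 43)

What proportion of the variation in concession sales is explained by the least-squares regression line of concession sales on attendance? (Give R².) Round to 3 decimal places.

n = 7, Σx = 220.7, Σy = 234, Σxy = 8250.5, Σx² = 8065.89, Σy² = 8594
Sxx = Σx² − (Σx)²/n = 8065.89 − 6958.355714 = 1107.534286
Sxy = Σxy − (Σx)(Σy)/n = 8250.5 − 7377.685714 = 872.814286
Syy = Σy² − (Σy)²/n = 8594 − 7822.285714 = 771.714286
R² = Sxy²/(Sxx·Syy) = (872.814286)²/(1107.534286·771.714286) = 0.891312

0.891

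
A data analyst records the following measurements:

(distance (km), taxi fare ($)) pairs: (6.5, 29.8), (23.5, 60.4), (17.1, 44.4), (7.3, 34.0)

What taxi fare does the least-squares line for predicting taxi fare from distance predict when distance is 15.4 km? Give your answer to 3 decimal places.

45.093

n = 4, Σx = 54.4, Σy = 168.6, Σxy = 2620.54, Σx² = 940.2
Sxx = Σx² − (Σx)²/n = 940.2 − 739.84 = 200.36
Sxy = Σxy − (Σx)(Σy)/n = 2620.54 − 2292.96 = 327.58
b = Sxy/Sxx = 327.58/200.36 = 1.634957
a = ȳ − b·x̄ = 42.15 − 1.634957·13.6 = 19.914584
ŷ(15.4) = a + b·15.4 = 19.914584 + 1.634957·15.4 = 45.092923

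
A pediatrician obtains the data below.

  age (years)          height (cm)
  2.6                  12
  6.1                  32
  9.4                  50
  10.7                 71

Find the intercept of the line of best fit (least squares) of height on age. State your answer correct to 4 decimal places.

-7.6684

n = 4, Σx = 28.8, Σy = 165, Σxy = 1456.1, Σx² = 246.82
Sxx = Σx² − (Σx)²/n = 246.82 − 207.36 = 39.46
Sxy = Σxy − (Σx)(Σy)/n = 1456.1 − 1188 = 268.1
b = Sxy/Sxx = 268.1/39.46 = 6.794222
a = ȳ − b·x̄ = 41.25 − 6.794222·7.2 = -7.668398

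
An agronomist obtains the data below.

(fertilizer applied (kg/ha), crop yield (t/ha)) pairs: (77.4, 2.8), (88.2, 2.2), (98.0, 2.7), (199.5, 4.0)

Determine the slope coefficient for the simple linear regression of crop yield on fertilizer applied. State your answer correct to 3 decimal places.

0.012

n = 4, Σx = 463.1, Σy = 11.7, Σxy = 1473.36, Σx² = 63174.25
Sxx = Σx² − (Σx)²/n = 63174.25 − 53615.4025 = 9558.8475
Sxy = Σxy − (Σx)(Σy)/n = 1473.36 − 1354.5675 = 118.7925
b = Sxy/Sxx = 118.7925/9558.8475 = 0.012427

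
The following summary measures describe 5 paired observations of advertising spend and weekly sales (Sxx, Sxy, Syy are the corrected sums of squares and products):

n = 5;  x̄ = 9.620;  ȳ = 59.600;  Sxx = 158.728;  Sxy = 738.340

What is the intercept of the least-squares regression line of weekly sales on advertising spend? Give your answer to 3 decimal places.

14.852

b = Sxy/Sxx = 738.34/158.728 = 4.651605
a = ȳ − b·x̄ = 59.6 − 4.651605·9.62 = 14.851557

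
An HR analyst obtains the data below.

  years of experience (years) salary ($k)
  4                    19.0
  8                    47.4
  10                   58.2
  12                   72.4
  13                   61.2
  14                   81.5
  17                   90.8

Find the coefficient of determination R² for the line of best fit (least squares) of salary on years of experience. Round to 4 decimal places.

0.9398

n = 7, Σx = 78, Σy = 430.5, Σxy = 5386.2, Σx² = 978, Σy² = 29869.09
Sxx = Σx² − (Σx)²/n = 978 − 869.142857 = 108.857143
Sxy = Σxy − (Σx)(Σy)/n = 5386.2 − 4797 = 589.2
Syy = Σy² − (Σy)²/n = 29869.09 − 26475.75 = 3393.34
R² = Sxy²/(Sxx·Syy) = (589.2)²/(108.857143·3393.34) = 0.939812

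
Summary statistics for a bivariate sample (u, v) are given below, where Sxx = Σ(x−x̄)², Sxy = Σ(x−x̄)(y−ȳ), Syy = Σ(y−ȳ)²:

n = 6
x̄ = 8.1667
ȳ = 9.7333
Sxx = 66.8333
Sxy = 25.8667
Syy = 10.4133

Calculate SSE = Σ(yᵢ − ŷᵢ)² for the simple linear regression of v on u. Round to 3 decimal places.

b = Sxy/Sxx = 25.8667/66.8333 = 0.387033
SSE = Syy − b·Sxy = 10.4133 − 0.387033·25.8667 = 0.402031

0.402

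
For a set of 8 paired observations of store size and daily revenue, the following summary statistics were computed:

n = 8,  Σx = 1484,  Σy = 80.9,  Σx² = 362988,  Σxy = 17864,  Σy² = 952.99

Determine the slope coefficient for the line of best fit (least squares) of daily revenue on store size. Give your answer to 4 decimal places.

Sxx = Σx² − (Σx)²/n = 362988 − 275282 = 87706
Sxy = Σxy − (Σx)(Σy)/n = 17864 − 15006.95 = 2857.05
b = Sxy/Sxx = 2857.05/87706 = 0.032575

0.0326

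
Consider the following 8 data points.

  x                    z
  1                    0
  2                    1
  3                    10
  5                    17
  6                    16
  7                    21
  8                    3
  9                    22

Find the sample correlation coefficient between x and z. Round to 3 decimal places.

0.661

n = 8, Σx = 41, Σy = 90, Σxy = 582, Σx² = 269, Σy² = 1580
Sxx = Σx² − (Σx)²/n = 269 − 210.125 = 58.875
Sxy = Σxy − (Σx)(Σy)/n = 582 − 461.25 = 120.75
Syy = Σy² − (Σy)²/n = 1580 − 1012.5 = 567.5
r = Sxy/√(Sxx·Syy) = 120.75/√(33411.5625) = 120.75/182.788300 = 0.660600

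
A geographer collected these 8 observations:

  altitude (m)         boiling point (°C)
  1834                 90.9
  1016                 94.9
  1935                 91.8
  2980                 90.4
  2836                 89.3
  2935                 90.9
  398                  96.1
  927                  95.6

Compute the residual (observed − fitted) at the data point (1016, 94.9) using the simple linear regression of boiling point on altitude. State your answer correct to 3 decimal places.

0.348

n = 8, Σx = 14861, Σy = 739.9, Σxy = 1357069.3, Σx² = 34695291
Sxx = Σx² − (Σx)²/n = 34695291 − 27606165.125 = 7089125.875
Sxy = Σxy − (Σx)(Σy)/n = 1357069.3 − 1374456.7375 = -17387.4375
b = Sxy/Sxx = -17387.4375/7089125.875 = -0.002453
a = ȳ − b·x̄ = 92.4875 − (-0.002453)·1857.625 = 97.043681
ŷ(1016) = 97.043681 + (-0.002453)·1016 = 94.551746
residual = y − ŷ = 94.9 − 94.551746 = 0.348254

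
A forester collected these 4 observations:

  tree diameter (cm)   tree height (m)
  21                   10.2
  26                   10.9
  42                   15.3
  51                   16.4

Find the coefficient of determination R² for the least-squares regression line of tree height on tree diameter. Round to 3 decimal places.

0.982

n = 4, Σx = 140, Σy = 52.8, Σxy = 1976.6, Σx² = 5482, Σy² = 725.9
Sxx = Σx² − (Σx)²/n = 5482 − 4900 = 582
Sxy = Σxy − (Σx)(Σy)/n = 1976.6 − 1848 = 128.6
Syy = Σy² − (Σy)²/n = 725.9 − 696.96 = 28.94
R² = Sxy²/(Sxx·Syy) = (128.6)²/(582·28.94) = 0.981885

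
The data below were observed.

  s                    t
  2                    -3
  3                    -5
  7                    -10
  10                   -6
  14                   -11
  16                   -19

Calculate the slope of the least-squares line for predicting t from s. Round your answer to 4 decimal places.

-0.8633

n = 6, Σx = 52, Σy = -54, Σxy = -609, Σx² = 614
Sxx = Σx² − (Σx)²/n = 614 − 450.666667 = 163.333333
Sxy = Σxy − (Σx)(Σy)/n = -609 − (-468) = -141
b = Sxy/Sxx = -141/163.333333 = -0.863265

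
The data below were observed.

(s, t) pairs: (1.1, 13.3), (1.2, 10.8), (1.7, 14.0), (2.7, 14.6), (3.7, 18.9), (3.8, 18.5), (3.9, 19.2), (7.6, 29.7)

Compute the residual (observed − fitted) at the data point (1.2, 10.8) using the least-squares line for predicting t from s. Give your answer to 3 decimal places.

-1.115

n = 8, Σx = 25.7, Σy = 139, Σxy = 531.64, Σx² = 113.93
Sxx = Σx² − (Σx)²/n = 113.93 − 82.56125 = 31.36875
Sxy = Σxy − (Σx)(Σy)/n = 531.64 − 446.5375 = 85.1025
b = Sxy/Sxx = 85.1025/31.36875 = 2.712971
a = ȳ − b·x̄ = 17.375 − 2.712971·3.2125 = 8.659582
ŷ(1.2) = 8.659582 + 2.712971·1.2 = 11.915146
residual = y − ŷ = 10.8 − 11.915146 = -1.115146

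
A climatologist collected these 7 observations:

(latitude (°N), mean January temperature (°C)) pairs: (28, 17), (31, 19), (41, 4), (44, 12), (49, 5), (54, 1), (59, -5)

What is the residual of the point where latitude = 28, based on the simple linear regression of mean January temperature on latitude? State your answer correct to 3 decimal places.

-1.721

n = 7, Σx = 306, Σy = 53, Σxy = 1761, Σx² = 14160
Sxx = Σx² − (Σx)²/n = 14160 − 13376.571429 = 783.428571
Sxy = Σxy − (Σx)(Σy)/n = 1761 − 2316.857143 = -555.857143
b = Sxy/Sxx = -555.857143/783.428571 = -0.709519
a = ȳ − b·x̄ = 7.571429 − (-0.709519)·43.714286 = 38.587527
ŷ(28) = 38.587527 + (-0.709519)·28 = 18.721007
residual = y − ŷ = 17 − 18.721007 = -1.721007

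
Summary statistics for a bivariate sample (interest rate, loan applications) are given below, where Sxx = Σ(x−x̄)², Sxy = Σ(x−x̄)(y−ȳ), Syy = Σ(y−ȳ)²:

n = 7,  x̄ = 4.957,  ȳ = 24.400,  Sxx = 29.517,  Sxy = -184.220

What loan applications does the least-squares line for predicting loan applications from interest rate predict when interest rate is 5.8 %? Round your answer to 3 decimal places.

19.139

b = Sxy/Sxx = -184.22/29.517 = -6.241149
a = ȳ − b·x̄ = 24.4 − (-6.241149)·4.957 = 55.337376
ŷ(5.8) = a + b·5.8 = 55.337376 + (-6.241149)·5.8 = 19.138711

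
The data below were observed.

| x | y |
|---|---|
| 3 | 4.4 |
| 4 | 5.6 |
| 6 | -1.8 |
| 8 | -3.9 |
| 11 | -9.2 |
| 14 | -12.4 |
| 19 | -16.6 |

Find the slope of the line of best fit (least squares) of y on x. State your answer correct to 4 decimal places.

-1.4131

n = 7, Σx = 65, Σy = -33.9, Σxy = -596.6, Σx² = 803
Sxx = Σx² − (Σx)²/n = 803 − 603.571429 = 199.428571
Sxy = Σxy − (Σx)(Σy)/n = -596.6 − (-314.785714) = -281.814286
b = Sxy/Sxx = -281.814286/199.428571 = -1.413109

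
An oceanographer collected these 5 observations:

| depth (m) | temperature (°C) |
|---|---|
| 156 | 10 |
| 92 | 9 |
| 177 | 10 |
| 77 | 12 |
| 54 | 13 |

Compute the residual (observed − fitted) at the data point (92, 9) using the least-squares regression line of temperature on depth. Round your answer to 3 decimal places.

-2.180

n = 5, Σx = 556, Σy = 54, Σxy = 5784, Σx² = 72974
Sxx = Σx² − (Σx)²/n = 72974 − 61827.2 = 11146.8
Sxy = Σxy − (Σx)(Σy)/n = 5784 − 6004.8 = -220.8
b = Sxy/Sxx = -220.8/11146.8 = -0.019808
a = ȳ − b·x̄ = 10.8 − (-0.019808)·111.2 = 13.002691
ŷ(92) = 13.002691 + (-0.019808)·92 = 11.180321
residual = y − ŷ = 9 − 11.180321 = -2.180321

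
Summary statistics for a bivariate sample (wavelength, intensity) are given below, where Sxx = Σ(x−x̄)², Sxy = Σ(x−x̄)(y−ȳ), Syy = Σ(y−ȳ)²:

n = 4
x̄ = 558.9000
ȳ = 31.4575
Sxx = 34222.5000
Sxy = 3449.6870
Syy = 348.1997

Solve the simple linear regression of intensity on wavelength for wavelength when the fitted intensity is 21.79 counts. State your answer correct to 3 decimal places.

462.994

b = Sxy/Sxx = 3449.687/34222.5 = 0.100802
a = ȳ − b·x̄ = 31.4575 − 0.100802·558.9 = -24.880584
Set a + b·x = 21.79: x = (21.79 − (-24.880584)) / 0.100802 = 462.993902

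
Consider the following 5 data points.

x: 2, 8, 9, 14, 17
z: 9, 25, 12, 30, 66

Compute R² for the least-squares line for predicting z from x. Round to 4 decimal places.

0.7225

n = 5, Σx = 50, Σy = 142, Σxy = 1868, Σx² = 634, Σy² = 6106
Sxx = Σx² − (Σx)²/n = 634 − 500 = 134
Sxy = Σxy − (Σx)(Σy)/n = 1868 − 1420 = 448
Syy = Σy² − (Σy)²/n = 6106 − 4032.8 = 2073.2
R² = Sxy²/(Sxx·Syy) = (448)²/(134·2073.2) = 0.722454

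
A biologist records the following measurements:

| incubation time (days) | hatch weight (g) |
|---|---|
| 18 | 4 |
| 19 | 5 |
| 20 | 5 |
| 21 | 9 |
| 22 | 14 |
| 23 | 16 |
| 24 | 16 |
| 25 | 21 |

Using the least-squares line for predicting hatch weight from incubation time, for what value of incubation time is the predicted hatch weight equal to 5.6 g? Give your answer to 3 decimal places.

n = 8, Σx = 172, Σy = 90, Σxy = 2041, Σx² = 3740
Sxx = Σx² − (Σx)²/n = 3740 − 3698 = 42
Sxy = Σxy − (Σx)(Σy)/n = 2041 − 1935 = 106
b = Sxy/Sxx = 106/42 = 2.523810
a = ȳ − b·x̄ = 11.25 − 2.523810·21.5 = -43.011905
Set a + b·x = 5.6: x = (5.6 − (-43.011905)) / 2.523810 = 19.261321

19.261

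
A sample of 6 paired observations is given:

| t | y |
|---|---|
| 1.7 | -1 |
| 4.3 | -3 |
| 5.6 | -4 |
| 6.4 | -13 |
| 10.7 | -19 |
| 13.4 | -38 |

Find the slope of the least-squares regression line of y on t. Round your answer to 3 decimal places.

n = 6, Σx = 42.1, Σy = -78, Σxy = -832.7, Σx² = 387.75
Sxx = Σx² − (Σx)²/n = 387.75 − 295.401667 = 92.348333
Sxy = Σxy − (Σx)(Σy)/n = -832.7 − (-547.3) = -285.4
b = Sxy/Sxx = -285.4/92.348333 = -3.090473

-3.090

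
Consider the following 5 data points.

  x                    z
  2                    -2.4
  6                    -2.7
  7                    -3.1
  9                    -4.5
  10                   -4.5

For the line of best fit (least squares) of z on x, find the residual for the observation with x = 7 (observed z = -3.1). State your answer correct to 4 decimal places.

0.3979

n = 5, Σx = 34, Σy = -17.2, Σxy = -128.2, Σx² = 270
Sxx = Σx² − (Σx)²/n = 270 − 231.2 = 38.8
Sxy = Σxy − (Σx)(Σy)/n = -128.2 − (-116.96) = -11.24
b = Sxy/Sxx = -11.24/38.8 = -0.289691
a = ȳ − b·x̄ = -3.44 − (-0.289691)·6.8 = -1.470103
ŷ(7) = -1.470103 + (-0.289691)·7 = -3.497938
residual = y − ŷ = -3.1 − (-3.497938) = 0.397938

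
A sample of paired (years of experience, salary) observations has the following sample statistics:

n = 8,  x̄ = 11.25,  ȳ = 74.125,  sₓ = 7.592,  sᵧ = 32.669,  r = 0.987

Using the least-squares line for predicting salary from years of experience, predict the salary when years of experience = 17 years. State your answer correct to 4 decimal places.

98.5461

b = r · sᵧ/sₓ = 0.987 · 32.669/7.592 = 4.247142
a = ȳ − b·x̄ = 74.125 − 4.247142·11.25 = 26.344651
ŷ(17) = a + b·17 = 26.344651 + 4.247142·17 = 98.546067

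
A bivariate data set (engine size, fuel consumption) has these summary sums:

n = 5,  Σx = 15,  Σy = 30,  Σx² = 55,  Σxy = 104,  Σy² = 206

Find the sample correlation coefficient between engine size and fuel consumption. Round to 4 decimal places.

Sxx = Σx² − (Σx)²/n = 55 − 45 = 10
Sxy = Σxy − (Σx)(Σy)/n = 104 − 90 = 14
Syy = Σy² − (Σy)²/n = 206 − 180 = 26
r = Sxy/√(Sxx·Syy) = 14/√(260) = 14/16.124515 = 0.868243

0.8682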